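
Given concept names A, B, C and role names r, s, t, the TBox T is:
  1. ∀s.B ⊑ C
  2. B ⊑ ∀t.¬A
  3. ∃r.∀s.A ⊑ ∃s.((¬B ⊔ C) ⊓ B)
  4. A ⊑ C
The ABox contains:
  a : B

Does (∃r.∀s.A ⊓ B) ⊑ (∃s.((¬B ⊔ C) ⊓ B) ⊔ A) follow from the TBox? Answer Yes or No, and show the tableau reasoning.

1. (∃r.∀s.A ⊓ B) ⊑ (∃s.((¬B ⊔ C) ⊓ B) ⊔ A)  ⇔  ((∃r.∀s.A ⊓ B) ⊓ (∀s.((B ⊓ ¬C) ⊔ ¬B) ⊓ ¬A)) unsat w.r.t. T
   all branches close; clash {B, ¬B} at an ∃-successor
2. Hence (∃r.∀s.A ⊓ B) ⊑ (∃s.((¬B ⊔ C) ⊓ B) ⊔ A): entailed.

Yes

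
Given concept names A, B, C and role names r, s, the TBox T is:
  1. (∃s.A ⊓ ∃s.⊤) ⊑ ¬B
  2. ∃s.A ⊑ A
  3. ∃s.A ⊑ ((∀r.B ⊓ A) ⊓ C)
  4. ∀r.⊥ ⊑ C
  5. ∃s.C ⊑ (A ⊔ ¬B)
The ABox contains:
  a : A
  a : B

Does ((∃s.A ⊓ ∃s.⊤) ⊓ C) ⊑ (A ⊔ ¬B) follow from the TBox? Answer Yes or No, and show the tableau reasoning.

1. ((∃s.A ⊓ ∃s.⊤) ⊓ C) ⊑ (A ⊔ ¬B)  ⇔  (((∃s.A ⊓ ∃s.⊤) ⊓ C) ⊓ (¬A ⊓ B)) unsat w.r.t. T
   all branches close; clash {A, ¬A} at x₀
2. Hence ((∃s.A ⊓ ∃s.⊤) ⊓ C) ⊑ (A ⊔ ¬B): entailed.

Yes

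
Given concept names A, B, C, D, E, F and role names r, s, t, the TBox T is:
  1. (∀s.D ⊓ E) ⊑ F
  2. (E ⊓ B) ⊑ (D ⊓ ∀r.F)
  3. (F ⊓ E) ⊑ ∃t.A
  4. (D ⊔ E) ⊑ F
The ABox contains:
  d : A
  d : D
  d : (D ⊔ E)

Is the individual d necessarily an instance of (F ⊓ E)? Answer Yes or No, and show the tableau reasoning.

No

1. d : (F ⊓ E)?  L(d) = {A, D, (D ⊔ E)} ∪ {(¬F ⊔ ¬E)}
   apply at d: (D ⊔ E)⊑F
   open: L(d) ⊇ {A, D, F, ¬E} — d ∉ (F ⊓ E) possible
2. Hence d : (F ⊓ E): not entailed.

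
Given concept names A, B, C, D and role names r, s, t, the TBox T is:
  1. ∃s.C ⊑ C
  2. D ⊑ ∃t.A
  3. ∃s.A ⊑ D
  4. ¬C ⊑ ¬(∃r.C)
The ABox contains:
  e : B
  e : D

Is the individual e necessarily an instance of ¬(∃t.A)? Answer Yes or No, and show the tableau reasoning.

No

1. e : ¬(∃t.A)?  L(e) = {B, D} ∪ {∃t.A}
   open: L(e) ⊇ {B, C, D, ∃t.A} (+ ∃-successors) — e ∉ ¬(∃t.A) possible
2. Hence e : ¬(∃t.A): not entailed.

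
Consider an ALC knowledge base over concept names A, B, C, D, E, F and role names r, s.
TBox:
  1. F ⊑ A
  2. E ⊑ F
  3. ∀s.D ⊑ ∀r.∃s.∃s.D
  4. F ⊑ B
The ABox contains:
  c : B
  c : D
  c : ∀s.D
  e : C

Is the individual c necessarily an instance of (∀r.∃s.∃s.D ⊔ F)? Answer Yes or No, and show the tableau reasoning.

Yes

1. c : (∀r.∃s.∃s.D ⊔ F)?  L(c) = {B, D, ∀s.D} ∪ {(∃r.∀s.∀s.¬D ⊓ ¬F)}
   clash {F, ¬F} at c — c ∈ (∀r.∃s.∃s.D ⊔ F)
2. Hence c : (∀r.∃s.∃s.D ⊔ F): entailed.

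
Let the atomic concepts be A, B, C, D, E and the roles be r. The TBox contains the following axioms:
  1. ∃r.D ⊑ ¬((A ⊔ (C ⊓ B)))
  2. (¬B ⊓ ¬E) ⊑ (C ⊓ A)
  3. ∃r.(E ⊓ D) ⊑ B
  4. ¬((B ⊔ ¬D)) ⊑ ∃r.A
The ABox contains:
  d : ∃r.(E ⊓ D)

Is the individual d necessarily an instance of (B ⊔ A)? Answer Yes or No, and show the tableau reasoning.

1. d : (B ⊔ A)?  L(d) = {∃r.(E ⊓ D)} ∪ {(¬B ⊓ ¬A)}
   clash {A, ¬A} at d — d ∈ (B ⊔ A)
2. Hence d : (B ⊔ A): entailed.

Yes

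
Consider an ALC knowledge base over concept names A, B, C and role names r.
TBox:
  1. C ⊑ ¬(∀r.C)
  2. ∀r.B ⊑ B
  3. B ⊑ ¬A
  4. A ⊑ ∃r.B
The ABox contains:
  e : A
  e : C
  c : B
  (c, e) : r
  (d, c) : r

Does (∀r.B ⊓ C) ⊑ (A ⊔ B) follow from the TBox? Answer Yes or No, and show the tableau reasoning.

1. (∀r.B ⊓ C) ⊑ (A ⊔ B)  ⇔  ((∀r.B ⊓ C) ⊓ (¬A ⊓ ¬B)) unsat w.r.t. T
   all branches close; clash {B, ¬B} at x₀
2. Hence (∀r.B ⊓ C) ⊑ (A ⊔ B): entailed.

Yes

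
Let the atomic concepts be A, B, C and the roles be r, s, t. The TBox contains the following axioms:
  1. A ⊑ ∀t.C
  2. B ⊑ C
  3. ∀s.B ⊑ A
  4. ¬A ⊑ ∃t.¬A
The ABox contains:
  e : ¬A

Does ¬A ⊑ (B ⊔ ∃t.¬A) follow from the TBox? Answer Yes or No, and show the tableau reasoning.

1. ¬A ⊑ (B ⊔ ∃t.¬A)  ⇔  (¬A ⊓ (¬B ⊓ ∀t.A)) unsat w.r.t. T
   all branches close; clash {A, ¬A} at x₀
2. Hence ¬A ⊑ (B ⊔ ∃t.¬A): entailed.

Yes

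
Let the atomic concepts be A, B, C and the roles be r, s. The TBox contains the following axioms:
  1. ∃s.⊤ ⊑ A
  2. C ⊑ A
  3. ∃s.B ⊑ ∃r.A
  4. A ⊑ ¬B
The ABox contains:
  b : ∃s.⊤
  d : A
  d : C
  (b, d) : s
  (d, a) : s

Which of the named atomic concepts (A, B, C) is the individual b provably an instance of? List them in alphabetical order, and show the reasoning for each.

1. b : A?  L(b) = {∃s.⊤} ∪ {¬A}
   clash {A, ¬A} at b — b ∈ A
2. b : B?  L(b) = {∃s.⊤} ∪ {¬B}
   apply at b: ∃s.⊤⊑A
   open: L(b) ⊇ {A, ¬B, ¬C, ∀s.¬B, ∃s.⊤} (+ ∃-successors) — b ∉ B possible
3. b : C?  L(b) = {∃s.⊤} ∪ {¬C}
   apply at b: ∃s.⊤⊑A
   open: L(b) ⊇ {A, ¬B, ¬C, ∀s.¬B, ∃s.⊤} (+ ∃-successors) — b ∉ C possible
4. Entailed for b: {A}

{A}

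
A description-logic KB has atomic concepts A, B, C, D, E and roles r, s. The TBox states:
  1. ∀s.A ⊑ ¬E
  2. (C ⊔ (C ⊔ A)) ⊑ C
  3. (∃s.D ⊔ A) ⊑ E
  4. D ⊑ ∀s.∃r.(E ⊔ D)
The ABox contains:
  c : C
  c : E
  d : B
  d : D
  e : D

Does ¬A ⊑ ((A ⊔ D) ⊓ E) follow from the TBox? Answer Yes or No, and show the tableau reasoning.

1. ¬A ⊑ ((A ⊔ D) ⊓ E)  ⇔  (¬A ⊓ ((¬A ⊓ ¬D) ⊔ ¬E)) unsat w.r.t. T
   open: L(x₀) ⊇ {¬A, ¬C, ¬D, ∀s.¬D, ∃s.¬A} (+ ∃-successors)
2. Hence ¬A ⊑ ((A ⊔ D) ⊓ E): not entailed.

No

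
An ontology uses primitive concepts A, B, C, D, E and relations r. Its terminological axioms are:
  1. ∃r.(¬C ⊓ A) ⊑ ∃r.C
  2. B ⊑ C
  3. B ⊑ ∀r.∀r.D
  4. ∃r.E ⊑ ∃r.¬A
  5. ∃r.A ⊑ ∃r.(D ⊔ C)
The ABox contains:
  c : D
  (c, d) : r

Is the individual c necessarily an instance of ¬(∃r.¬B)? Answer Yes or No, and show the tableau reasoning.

No

1. c : ¬(∃r.¬B)?  L(c) = {D} ∪ {∃r.¬B}
   open: L(c) ⊇ {D, ¬B, ∀r.(C ⊔ ¬A), ∀r.¬A, ∀r.¬E, …} (+ ∃-successors) — c ∉ ¬(∃r.¬B) possible
2. Hence c : ¬(∃r.¬B): not entailed.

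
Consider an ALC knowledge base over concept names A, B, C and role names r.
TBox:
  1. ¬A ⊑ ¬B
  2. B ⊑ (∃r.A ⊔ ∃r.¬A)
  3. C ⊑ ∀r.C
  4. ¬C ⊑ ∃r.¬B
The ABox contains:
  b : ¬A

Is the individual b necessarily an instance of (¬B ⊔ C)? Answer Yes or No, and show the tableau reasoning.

1. b : (¬B ⊔ C)?  L(b) = {¬A} ∪ {(B ⊓ ¬C)}
   clash {B, ¬B} at b — b ∈ (¬B ⊔ C)
2. Hence b : (¬B ⊔ C): entailed.

Yes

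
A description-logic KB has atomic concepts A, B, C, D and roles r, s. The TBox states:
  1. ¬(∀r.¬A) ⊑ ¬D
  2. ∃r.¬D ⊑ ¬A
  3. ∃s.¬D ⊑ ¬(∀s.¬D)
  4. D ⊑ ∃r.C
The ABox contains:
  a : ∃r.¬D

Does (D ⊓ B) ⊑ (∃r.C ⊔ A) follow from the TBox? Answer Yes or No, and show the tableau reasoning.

1. (D ⊓ B) ⊑ (∃r.C ⊔ A)  ⇔  ((D ⊓ B) ⊓ (∀r.¬C ⊓ ¬A)) unsat w.r.t. T
   all branches close; clash {D, ¬D} at x₀
2. Hence (D ⊓ B) ⊑ (∃r.C ⊔ A): entailed.

Yes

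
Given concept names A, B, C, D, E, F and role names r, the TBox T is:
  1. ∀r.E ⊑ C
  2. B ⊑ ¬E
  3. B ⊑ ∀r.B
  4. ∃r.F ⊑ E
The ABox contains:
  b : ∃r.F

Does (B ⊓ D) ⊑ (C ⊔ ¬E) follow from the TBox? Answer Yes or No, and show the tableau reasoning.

1. (B ⊓ D) ⊑ (C ⊔ ¬E)  ⇔  ((B ⊓ D) ⊓ (¬C ⊓ E)) unsat w.r.t. T
   all branches close; clash {E, ¬E} at x₀
2. Hence (B ⊓ D) ⊑ (C ⊔ ¬E): entailed.

Yes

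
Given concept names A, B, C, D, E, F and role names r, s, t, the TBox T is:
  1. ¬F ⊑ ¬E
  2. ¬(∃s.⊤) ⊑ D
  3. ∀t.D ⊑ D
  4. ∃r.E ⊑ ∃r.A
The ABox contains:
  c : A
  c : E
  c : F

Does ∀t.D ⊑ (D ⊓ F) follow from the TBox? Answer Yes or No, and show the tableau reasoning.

1. ∀t.D ⊑ (D ⊓ F)  ⇔  (∀t.D ⊓ (¬D ⊔ ¬F)) unsat w.r.t. T
   apply at x₀: ∀t.D⊑D
   open: L(x₀) ⊇ {D, ¬E, ¬F, ∀r.¬E, ∀t.D, …} (+ ∃-successors)
2. Hence ∀t.D ⊑ (D ⊓ F): not entailed.

No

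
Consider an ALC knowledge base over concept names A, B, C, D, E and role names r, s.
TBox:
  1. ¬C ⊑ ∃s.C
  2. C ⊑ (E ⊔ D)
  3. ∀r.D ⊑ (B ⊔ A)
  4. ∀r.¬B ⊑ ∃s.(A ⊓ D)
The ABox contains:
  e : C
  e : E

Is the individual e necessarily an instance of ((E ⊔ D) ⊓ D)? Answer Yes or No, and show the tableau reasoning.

No

1. e : ((E ⊔ D) ⊓ D)?  L(e) = {C, E} ∪ {((¬E ⊓ ¬D) ⊔ ¬D)}
   apply at e: C⊑(E ⊔ D)
   open: L(e) ⊇ {C, E, ¬D, ∃r.B, ∃r.¬D} (+ ∃-successors) — e ∉ ((E ⊔ D) ⊓ D) possible
2. Hence e : ((E ⊔ D) ⊓ D): not entailed.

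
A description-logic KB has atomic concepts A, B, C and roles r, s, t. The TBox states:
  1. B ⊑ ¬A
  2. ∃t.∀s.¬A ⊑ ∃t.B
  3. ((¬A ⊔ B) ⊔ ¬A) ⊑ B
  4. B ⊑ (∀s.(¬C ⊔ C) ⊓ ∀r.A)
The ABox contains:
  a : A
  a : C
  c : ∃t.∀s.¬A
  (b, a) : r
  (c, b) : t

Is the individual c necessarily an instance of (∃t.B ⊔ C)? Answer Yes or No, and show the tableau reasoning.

1. c : (∃t.B ⊔ C)?  L(c) = {∃t.∀s.¬A} ∪ {(∀t.¬B ⊓ ¬C)}
   clash {B, ¬B} at an ∃-successor — c ∈ (∃t.B ⊔ C)
2. Hence c : (∃t.B ⊔ C): entailed.

Yes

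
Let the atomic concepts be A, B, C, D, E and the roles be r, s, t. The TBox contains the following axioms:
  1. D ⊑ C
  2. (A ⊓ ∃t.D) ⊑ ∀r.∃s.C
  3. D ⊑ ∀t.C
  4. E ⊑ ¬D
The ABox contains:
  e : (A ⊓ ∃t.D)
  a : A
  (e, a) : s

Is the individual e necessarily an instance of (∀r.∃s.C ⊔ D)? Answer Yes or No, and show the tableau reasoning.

1. e : (∀r.∃s.C ⊔ D)?  L(e) = {(A ⊓ ∃t.D)} ∪ {(∃r.∀s.¬C ⊓ ¬D)}
   clash {C, ¬C} at an ∃-successor — e ∈ (∀r.∃s.C ⊔ D)
2. Hence e : (∀r.∃s.C ⊔ D): entailed.

Yes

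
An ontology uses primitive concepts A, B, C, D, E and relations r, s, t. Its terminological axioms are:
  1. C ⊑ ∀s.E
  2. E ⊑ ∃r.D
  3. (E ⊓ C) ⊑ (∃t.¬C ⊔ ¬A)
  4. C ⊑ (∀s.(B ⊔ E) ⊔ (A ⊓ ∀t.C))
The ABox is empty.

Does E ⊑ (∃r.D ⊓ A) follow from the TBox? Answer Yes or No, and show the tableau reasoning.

No

1. E ⊑ (∃r.D ⊓ A)  ⇔  (E ⊓ (∀r.¬D ⊔ ¬A)) unsat w.r.t. T
   apply at x₀: E⊑∃r.D
   open: L(x₀) ⊇ {E, ¬A, ¬C, ∃r.D} (+ ∃-successors)
2. Hence E ⊑ (∃r.D ⊓ A): not entailed.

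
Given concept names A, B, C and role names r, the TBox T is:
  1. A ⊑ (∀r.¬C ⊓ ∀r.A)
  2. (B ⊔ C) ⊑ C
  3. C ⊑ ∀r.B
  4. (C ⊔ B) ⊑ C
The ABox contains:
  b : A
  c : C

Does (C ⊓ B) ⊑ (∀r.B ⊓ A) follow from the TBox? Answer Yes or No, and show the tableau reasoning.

1. (C ⊓ B) ⊑ (∀r.B ⊓ A)  ⇔  ((C ⊓ B) ⊓ (∃r.¬B ⊔ ¬A)) unsat w.r.t. T
   apply at x₀: C⊑∀r.B
   open: L(x₀) ⊇ {B, C, ¬A, ∀r.B}
2. Hence (C ⊓ B) ⊑ (∀r.B ⊓ A): not entailed.

No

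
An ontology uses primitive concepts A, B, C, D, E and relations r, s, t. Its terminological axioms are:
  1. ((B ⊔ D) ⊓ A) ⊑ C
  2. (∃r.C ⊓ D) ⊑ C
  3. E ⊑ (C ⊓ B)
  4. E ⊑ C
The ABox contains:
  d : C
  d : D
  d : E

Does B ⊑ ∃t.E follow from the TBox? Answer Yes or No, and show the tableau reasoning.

1. B ⊑ ∃t.E  ⇔  (B ⊓ ∀t.¬E) unsat w.r.t. T
   open: L(x₀) ⊇ {B, ¬A, ¬E, ∀r.¬C, ∀t.¬E}
2. Hence B ⊑ ∃t.E: not entailed.

No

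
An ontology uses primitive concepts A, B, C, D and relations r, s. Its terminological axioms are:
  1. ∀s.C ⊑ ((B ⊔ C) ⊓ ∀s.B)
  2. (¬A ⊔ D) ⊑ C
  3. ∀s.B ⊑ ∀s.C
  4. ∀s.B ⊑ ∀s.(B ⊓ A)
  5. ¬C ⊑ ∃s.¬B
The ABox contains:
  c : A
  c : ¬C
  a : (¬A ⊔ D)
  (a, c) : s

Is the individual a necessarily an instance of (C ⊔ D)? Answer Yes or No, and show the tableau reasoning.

1. a : (C ⊔ D)?  L(a) = {(¬A ⊔ D)} ∪ {(¬C ⊓ ¬D)}
   clash {D, ¬D} at a — a ∈ (C ⊔ D)
2. Hence a : (C ⊔ D): entailed.

Yes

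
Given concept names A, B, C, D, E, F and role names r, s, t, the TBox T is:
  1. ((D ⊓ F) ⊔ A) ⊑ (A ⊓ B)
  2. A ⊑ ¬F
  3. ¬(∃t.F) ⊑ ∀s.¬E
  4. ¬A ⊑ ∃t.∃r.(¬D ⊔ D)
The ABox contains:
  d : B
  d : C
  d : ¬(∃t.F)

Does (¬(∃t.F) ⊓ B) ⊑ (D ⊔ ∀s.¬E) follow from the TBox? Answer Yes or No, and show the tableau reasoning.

Yes

1. (¬(∃t.F) ⊓ B) ⊑ (D ⊔ ∀s.¬E)  ⇔  ((∀t.¬F ⊓ B) ⊓ (¬D ⊓ ∃s.E)) unsat w.r.t. T
   all branches close; clash {E, ¬E} at an ∃-successor
2. Hence (¬(∃t.F) ⊓ B) ⊑ (D ⊔ ∀s.¬E): entailed.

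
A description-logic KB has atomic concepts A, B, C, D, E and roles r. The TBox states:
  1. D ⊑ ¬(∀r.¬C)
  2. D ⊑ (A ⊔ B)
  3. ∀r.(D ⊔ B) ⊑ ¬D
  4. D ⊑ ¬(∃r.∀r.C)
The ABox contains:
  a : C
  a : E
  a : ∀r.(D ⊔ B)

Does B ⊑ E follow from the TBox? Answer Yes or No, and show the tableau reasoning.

No

1. B ⊑ E  ⇔  (B ⊓ ¬E) unsat w.r.t. T
   open: L(x₀) ⊇ {B, ¬D, ¬E}
2. Hence B ⊑ E: not entailed.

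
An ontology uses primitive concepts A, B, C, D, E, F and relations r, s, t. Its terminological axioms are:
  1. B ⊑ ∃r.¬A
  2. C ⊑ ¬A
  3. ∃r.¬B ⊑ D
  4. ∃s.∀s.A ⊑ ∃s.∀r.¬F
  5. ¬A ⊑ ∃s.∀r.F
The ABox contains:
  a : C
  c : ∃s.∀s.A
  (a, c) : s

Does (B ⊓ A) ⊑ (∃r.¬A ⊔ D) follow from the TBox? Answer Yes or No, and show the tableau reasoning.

Yes

1. (B ⊓ A) ⊑ (∃r.¬A ⊔ D)  ⇔  ((B ⊓ A) ⊓ (∀r.A ⊓ ¬D)) unsat w.r.t. T
   all branches close; clash {A, ¬A} at x₀
2. Hence (B ⊓ A) ⊑ (∃r.¬A ⊔ D): entailed.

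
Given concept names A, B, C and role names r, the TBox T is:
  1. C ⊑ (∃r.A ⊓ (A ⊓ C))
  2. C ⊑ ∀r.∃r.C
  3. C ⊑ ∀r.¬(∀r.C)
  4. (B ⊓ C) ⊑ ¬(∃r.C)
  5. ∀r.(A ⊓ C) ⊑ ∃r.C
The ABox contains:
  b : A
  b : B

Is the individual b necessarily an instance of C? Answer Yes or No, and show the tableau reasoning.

1. b : C?  L(b) = {A, B} ∪ {¬C}
   open: L(b) ⊇ {A, B, ¬C, ∃r.(¬A ⊔ ¬C)} (+ ∃-successors) — b ∉ C possible
2. Hence b : C: not entailed.

No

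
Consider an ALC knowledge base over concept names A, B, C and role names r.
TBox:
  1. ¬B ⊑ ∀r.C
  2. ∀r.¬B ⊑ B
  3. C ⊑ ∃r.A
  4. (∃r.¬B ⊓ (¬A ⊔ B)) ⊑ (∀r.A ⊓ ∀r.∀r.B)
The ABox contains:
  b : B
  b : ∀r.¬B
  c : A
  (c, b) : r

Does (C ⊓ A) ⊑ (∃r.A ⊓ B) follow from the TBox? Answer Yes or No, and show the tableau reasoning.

No

1. (C ⊓ A) ⊑ (∃r.A ⊓ B)  ⇔  ((C ⊓ A) ⊓ (∀r.¬A ⊔ ¬B)) unsat w.r.t. T
   apply at x₀: C⊑∃r.A
   open: L(x₀) ⊇ {A, C, ¬B, ∀r.B, ∀r.C, …} (+ ∃-successors)
2. Hence (C ⊓ A) ⊑ (∃r.A ⊓ B): not entailed.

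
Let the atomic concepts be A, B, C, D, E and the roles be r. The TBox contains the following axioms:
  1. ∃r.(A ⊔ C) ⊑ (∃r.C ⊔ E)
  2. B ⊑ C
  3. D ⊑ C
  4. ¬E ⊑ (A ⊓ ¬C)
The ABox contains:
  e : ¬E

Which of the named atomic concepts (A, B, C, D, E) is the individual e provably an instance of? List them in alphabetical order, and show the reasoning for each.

1. e : A?  L(e) = {¬E} ∪ {¬A}
   clash {A, ¬A} at e — e ∈ A
2. e : B?  L(e) = {¬E} ∪ {¬B}
   apply at e: ¬E⊑(A ⊓ ¬C)
   open: L(e) ⊇ {A, ¬B, ¬C, ¬D, ¬E, …} — e ∉ B possible
3. e : C?  L(e) = {¬E} ∪ {¬C}
   apply at e: ¬E⊑(A ⊓ ¬C)
   open: L(e) ⊇ {A, ¬B, ¬C, ¬D, ¬E, …} — e ∉ C possible
4. e : D?  L(e) = {¬E} ∪ {¬D}
   apply at e: ¬E⊑(A ⊓ ¬C)
   open: L(e) ⊇ {A, ¬B, ¬C, ¬D, ¬E, …} — e ∉ D possible
5. e : E?  L(e) = {¬E} ∪ {¬E}
   apply at e: ¬E⊑(A ⊓ ¬C)
   open: L(e) ⊇ {A, ¬B, ¬C, ¬D, ¬E, …} — e ∉ E possible
6. Entailed for e: {A}

{A}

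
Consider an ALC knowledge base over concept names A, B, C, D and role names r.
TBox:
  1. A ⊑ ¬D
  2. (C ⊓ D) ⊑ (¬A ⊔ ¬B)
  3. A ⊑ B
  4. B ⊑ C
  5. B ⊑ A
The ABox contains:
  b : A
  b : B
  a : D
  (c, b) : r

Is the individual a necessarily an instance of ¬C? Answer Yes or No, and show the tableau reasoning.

No

1. a : ¬C?  L(a) = {D} ∪ {C}
   open: L(a) ⊇ {C, D, ¬A, ¬B} — a ∉ ¬C possible
2. Hence a : ¬C: not entailed.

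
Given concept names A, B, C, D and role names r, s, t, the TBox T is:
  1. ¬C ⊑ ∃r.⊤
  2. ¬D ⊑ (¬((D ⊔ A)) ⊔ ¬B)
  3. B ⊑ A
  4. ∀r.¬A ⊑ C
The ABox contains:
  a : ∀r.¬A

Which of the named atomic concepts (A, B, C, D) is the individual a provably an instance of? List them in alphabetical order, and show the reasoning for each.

1. a : A?  L(a) = {∀r.¬A} ∪ {¬A}
   apply at a: ∀r.¬A⊑C
   open: L(a) ⊇ {C, D, ¬A, ¬B, ∀r.¬A} — a ∉ A possible
2. a : B?  L(a) = {∀r.¬A} ∪ {¬B}
   apply at a: ∀r.¬A⊑C
   open: L(a) ⊇ {C, D, ¬B, ∀r.¬A} — a ∉ B possible
3. a : C?  L(a) = {∀r.¬A} ∪ {¬C}
   clash {C, ¬C} at a — a ∈ C
4. a : D?  L(a) = {∀r.¬A} ∪ {¬D}
   apply at a: ¬D⊑(¬((D ⊔ A)) ⊔ ¬B); ∀r.¬A⊑C
   open: L(a) ⊇ {C, ¬B, ¬D, ∀r.¬A} — a ∉ D possible
5. Entailed for a: {C}

{C}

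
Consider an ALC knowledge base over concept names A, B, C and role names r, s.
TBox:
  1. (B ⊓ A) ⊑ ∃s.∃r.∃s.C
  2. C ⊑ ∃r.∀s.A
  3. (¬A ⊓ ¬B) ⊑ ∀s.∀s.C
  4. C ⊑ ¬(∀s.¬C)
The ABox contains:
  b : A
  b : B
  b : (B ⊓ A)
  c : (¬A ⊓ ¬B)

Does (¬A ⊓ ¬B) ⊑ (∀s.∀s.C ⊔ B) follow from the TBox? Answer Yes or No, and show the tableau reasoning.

1. (¬A ⊓ ¬B) ⊑ (∀s.∀s.C ⊔ B)  ⇔  ((¬A ⊓ ¬B) ⊓ (∃s.∃s.¬C ⊓ ¬B)) unsat w.r.t. T
   all branches close; clash {C, ¬C} at an ∃-successor
2. Hence (¬A ⊓ ¬B) ⊑ (∀s.∀s.C ⊔ B): entailed.

Yes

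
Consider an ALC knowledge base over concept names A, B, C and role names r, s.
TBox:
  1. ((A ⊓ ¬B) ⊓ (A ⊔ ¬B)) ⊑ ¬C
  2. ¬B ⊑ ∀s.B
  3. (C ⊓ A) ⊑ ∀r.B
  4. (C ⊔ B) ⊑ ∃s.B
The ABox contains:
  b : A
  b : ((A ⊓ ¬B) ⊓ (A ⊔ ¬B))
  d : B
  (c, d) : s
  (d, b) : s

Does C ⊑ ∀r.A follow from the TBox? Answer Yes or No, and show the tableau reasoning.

No

1. C ⊑ ∀r.A  ⇔  (C ⊓ ∃r.¬A) unsat w.r.t. T
   open: L(x₀) ⊇ {B, C, ¬A, ∃r.¬A, ∃s.B} (+ ∃-successors)
2. Hence C ⊑ ∀r.A: not entailed.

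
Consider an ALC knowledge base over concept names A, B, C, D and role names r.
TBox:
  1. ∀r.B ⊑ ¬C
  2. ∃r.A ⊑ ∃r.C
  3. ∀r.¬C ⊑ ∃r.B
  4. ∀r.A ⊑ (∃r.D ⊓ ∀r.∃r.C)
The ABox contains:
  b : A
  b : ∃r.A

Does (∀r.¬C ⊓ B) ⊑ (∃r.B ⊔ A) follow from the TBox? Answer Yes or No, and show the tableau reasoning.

Yes

1. (∀r.¬C ⊓ B) ⊑ (∃r.B ⊔ A)  ⇔  ((∀r.¬C ⊓ B) ⊓ (∀r.¬B ⊓ ¬A)) unsat w.r.t. T
   all branches close; clash {B, ¬B} at an ∃-successor
2. Hence (∀r.¬C ⊓ B) ⊑ (∃r.B ⊔ A): entailed.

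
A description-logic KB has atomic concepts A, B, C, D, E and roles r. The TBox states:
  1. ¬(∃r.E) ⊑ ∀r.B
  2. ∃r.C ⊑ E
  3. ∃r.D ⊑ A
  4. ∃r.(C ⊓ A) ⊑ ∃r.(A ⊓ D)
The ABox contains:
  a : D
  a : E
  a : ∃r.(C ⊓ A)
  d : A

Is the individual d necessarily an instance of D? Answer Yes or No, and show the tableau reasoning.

No

1. d : D?  L(d) = {A} ∪ {¬D}
   open: L(d) ⊇ {A, ¬D, ∀r.(¬C ⊔ ¬A), ∀r.¬C, ∃r.E} (+ ∃-successors) — d ∉ D possible
2. Hence d : D: not entailed.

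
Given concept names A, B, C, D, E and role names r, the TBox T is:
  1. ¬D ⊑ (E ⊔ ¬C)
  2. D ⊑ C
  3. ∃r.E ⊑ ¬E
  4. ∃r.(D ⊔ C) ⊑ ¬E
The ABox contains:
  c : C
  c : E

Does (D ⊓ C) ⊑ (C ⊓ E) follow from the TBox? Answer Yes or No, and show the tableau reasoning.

No

1. (D ⊓ C) ⊑ (C ⊓ E)  ⇔  ((D ⊓ C) ⊓ (¬C ⊔ ¬E)) unsat w.r.t. T
   open: L(x₀) ⊇ {C, D, ¬E}
2. Hence (D ⊓ C) ⊑ (C ⊓ E): not entailed.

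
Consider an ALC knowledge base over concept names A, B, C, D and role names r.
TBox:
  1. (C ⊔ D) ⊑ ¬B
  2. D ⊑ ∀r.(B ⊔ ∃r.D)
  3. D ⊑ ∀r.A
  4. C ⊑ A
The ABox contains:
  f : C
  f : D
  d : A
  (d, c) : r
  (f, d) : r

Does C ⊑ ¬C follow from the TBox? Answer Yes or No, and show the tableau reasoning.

1. C ⊑ ¬C  ⇔  (C ⊓ C) unsat w.r.t. T
   apply at x₀: C⊑A
   open: L(x₀) ⊇ {A, C, ¬B, ¬D}
2. Hence C ⊑ ¬C: not entailed.

No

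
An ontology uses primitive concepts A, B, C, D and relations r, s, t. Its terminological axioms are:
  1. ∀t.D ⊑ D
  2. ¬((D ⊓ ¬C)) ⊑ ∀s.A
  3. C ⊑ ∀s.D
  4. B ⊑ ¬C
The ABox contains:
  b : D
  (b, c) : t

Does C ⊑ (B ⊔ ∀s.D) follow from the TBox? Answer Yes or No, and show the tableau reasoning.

Yes

1. C ⊑ (B ⊔ ∀s.D)  ⇔  (C ⊓ (¬B ⊓ ∃s.¬D)) unsat w.r.t. T
   all branches close; clash {D, ¬D} at an ∃-successor
2. Hence C ⊑ (B ⊔ ∀s.D): entailed.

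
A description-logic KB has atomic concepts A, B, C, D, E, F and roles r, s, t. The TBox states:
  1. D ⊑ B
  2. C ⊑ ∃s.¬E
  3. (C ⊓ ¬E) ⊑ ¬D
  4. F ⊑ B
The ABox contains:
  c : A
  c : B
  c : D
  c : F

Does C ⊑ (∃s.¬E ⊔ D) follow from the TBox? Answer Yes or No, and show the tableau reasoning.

Yes

1. C ⊑ (∃s.¬E ⊔ D)  ⇔  (C ⊓ (∀s.E ⊓ ¬D)) unsat w.r.t. T
   all branches close; clash {E, ¬E} at an ∃-successor
2. Hence C ⊑ (∃s.¬E ⊔ D): entailed.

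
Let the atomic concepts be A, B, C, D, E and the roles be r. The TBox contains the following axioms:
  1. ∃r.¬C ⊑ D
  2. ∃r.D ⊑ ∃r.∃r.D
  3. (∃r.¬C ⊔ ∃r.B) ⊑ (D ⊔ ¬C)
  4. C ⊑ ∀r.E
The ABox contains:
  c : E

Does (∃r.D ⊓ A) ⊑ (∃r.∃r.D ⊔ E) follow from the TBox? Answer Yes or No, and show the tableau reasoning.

1. (∃r.D ⊓ A) ⊑ (∃r.∃r.D ⊔ E)  ⇔  ((∃r.D ⊓ A) ⊓ (∀r.∀r.¬D ⊓ ¬E)) unsat w.r.t. T
   all branches close; clash {D, ¬D} at an ∃-successor
2. Hence (∃r.D ⊓ A) ⊑ (∃r.∃r.D ⊔ E): entailed.

Yes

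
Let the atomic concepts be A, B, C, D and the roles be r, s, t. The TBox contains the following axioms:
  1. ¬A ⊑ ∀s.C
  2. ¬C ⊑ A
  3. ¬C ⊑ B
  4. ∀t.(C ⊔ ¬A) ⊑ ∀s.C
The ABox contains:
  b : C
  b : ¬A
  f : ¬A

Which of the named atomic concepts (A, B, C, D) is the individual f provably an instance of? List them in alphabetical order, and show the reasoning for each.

{C}

1. f : A?  L(f) = {¬A} ∪ {¬A}
   apply at f: ¬A⊑∀s.C
   open: L(f) ⊇ {C, ¬A, ∀s.C} — f ∉ A possible
2. f : B?  L(f) = {¬A} ∪ {¬B}
   apply at f: ¬A⊑∀s.C
   open: L(f) ⊇ {C, ¬A, ¬B, ∀s.C} — f ∉ B possible
3. f : C?  L(f) = {¬A} ∪ {¬C}
   clash {A, ¬A} at f — f ∈ C
4. f : D?  L(f) = {¬A} ∪ {¬D}
   apply at f: ¬A⊑∀s.C
   open: L(f) ⊇ {C, ¬A, ¬D, ∀s.C} — f ∉ D possible
5. Entailed for f: {C}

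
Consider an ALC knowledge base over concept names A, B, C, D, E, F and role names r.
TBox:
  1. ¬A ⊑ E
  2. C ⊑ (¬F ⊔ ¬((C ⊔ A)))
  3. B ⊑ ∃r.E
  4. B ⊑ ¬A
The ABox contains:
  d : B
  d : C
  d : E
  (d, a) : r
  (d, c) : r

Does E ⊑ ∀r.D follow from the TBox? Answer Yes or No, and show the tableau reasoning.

No

1. E ⊑ ∀r.D  ⇔  (E ⊓ ∃r.¬D) unsat w.r.t. T
   open: L(x₀) ⊇ {E, ¬B, ¬C, ∃r.¬D} (+ ∃-successors)
2. Hence E ⊑ ∀r.D: not entailed.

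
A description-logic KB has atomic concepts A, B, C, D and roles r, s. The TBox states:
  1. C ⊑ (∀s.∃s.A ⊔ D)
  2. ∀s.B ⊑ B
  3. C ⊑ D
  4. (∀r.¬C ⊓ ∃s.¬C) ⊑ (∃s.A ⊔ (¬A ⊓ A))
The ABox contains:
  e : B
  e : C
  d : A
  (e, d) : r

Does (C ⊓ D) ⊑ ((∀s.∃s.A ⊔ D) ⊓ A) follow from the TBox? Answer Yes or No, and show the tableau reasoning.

1. (C ⊓ D) ⊑ ((∀s.∃s.A ⊔ D) ⊓ A)  ⇔  ((C ⊓ D) ⊓ ((∃s.∀s.¬A ⊓ ¬D) ⊔ ¬A)) unsat w.r.t. T
   apply at x₀: C⊑(∀s.∃s.A ⊔ D)
   open: L(x₀) ⊇ {C, D, ¬A, ∃r.C, ∃s.¬B} (+ ∃-successors)
2. Hence (C ⊓ D) ⊑ ((∀s.∃s.A ⊔ D) ⊓ A): not entailed.

No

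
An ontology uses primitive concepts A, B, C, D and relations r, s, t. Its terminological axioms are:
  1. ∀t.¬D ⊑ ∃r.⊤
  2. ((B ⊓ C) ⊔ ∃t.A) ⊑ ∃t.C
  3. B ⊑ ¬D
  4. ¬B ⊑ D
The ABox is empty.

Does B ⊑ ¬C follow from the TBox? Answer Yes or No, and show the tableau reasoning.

No

1. B ⊑ ¬C  ⇔  (B ⊓ C) unsat w.r.t. T
   apply at x₀: B⊑¬D
   open: L(x₀) ⊇ {B, C, ¬D, ∃t.C, ∃t.D} (+ ∃-successors)
2. Hence B ⊑ ¬C: not entailed.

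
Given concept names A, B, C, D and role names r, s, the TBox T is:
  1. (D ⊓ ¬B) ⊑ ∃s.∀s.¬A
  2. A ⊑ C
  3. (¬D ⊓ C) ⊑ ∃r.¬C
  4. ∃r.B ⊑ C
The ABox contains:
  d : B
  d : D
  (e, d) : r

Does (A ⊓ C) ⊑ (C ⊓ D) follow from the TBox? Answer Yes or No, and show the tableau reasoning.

No

1. (A ⊓ C) ⊑ (C ⊓ D)  ⇔  ((A ⊓ C) ⊓ (¬C ⊔ ¬D)) unsat w.r.t. T
   open: L(x₀) ⊇ {A, C, ¬D, ∃r.¬C} (+ ∃-successors)
2. Hence (A ⊓ C) ⊑ (C ⊓ D): not entailed.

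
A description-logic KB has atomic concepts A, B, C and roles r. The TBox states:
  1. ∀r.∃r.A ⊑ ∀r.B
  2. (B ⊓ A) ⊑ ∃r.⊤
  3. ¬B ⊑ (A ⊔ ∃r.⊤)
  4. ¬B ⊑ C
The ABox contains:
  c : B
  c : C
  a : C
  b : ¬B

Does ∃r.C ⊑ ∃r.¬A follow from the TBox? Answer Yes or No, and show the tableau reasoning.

No

1. ∃r.C ⊑ ∃r.¬A  ⇔  (∃r.C ⊓ ∀r.A) unsat w.r.t. T
   open: L(x₀) ⊇ {B, ¬A, ∀r.A, ∃r.C, ∃r.∀r.¬A} (+ ∃-successors)
2. Hence ∃r.C ⊑ ∃r.¬A: not entailed.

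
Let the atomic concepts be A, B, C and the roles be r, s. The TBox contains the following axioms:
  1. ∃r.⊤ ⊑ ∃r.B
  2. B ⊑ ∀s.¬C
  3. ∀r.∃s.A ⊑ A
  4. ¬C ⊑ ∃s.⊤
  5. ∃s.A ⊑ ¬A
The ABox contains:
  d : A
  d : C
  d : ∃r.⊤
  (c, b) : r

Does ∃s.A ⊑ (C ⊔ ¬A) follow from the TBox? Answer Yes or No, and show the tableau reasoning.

1. ∃s.A ⊑ (C ⊔ ¬A)  ⇔  (∃s.A ⊓ (¬C ⊓ A)) unsat w.r.t. T
   all branches close; clash {A, ¬A} at x₀
2. Hence ∃s.A ⊑ (C ⊔ ¬A): entailed.

Yes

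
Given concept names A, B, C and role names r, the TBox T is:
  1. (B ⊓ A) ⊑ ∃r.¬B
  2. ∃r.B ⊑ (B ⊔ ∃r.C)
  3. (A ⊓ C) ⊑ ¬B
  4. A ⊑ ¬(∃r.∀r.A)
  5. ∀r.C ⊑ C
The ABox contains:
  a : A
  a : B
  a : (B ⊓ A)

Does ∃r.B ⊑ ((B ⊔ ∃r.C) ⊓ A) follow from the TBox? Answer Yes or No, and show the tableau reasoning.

No

1. ∃r.B ⊑ ((B ⊔ ∃r.C) ⊓ A)  ⇔  (∃r.B ⊓ ((¬B ⊓ ∀r.¬C) ⊔ ¬A)) unsat w.r.t. T
   apply at x₀: ∃r.B⊑(B ⊔ ∃r.C)
   open: L(x₀) ⊇ {B, ¬A, ∃r.B, ∃r.¬C} (+ ∃-successors)
2. Hence ∃r.B ⊑ ((B ⊔ ∃r.C) ⊓ A): not entailed.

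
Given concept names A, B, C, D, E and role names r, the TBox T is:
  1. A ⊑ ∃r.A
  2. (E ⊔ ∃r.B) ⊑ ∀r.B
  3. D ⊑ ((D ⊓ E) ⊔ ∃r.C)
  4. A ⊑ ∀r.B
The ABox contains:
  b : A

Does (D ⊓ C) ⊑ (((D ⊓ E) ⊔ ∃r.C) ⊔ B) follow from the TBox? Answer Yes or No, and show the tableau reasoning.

1. (D ⊓ C) ⊑ (((D ⊓ E) ⊔ ∃r.C) ⊔ B)  ⇔  ((D ⊓ C) ⊓ (((¬D ⊔ ¬E) ⊓ ∀r.¬C) ⊓ ¬B)) unsat w.r.t. T
   all branches close; clash {C, ¬C} at an ∃-successor
2. Hence (D ⊓ C) ⊑ (((D ⊓ E) ⊔ ∃r.C) ⊔ B): entailed.

Yes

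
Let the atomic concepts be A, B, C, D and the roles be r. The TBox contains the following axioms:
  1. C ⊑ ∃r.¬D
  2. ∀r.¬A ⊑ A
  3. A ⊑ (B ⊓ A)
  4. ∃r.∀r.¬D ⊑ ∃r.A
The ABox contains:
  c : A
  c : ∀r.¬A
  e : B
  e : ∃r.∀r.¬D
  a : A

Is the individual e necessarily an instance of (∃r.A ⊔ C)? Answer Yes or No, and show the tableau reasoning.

1. e : (∃r.A ⊔ C)?  L(e) = {B, ∃r.∀r.¬D} ∪ {(∀r.¬A ⊓ ¬C)}
   clash {A, ¬A} at an ∃-successor — e ∈ (∃r.A ⊔ C)
2. Hence e : (∃r.A ⊔ C): entailed.

Yes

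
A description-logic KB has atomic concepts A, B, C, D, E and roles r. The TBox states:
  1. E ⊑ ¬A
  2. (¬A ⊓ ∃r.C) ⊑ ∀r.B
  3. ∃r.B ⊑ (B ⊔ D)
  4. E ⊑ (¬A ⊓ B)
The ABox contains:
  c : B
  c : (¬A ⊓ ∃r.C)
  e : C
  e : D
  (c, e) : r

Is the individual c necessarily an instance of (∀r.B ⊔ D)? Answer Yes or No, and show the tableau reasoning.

1. c : (∀r.B ⊔ D)?  L(c) = {B, (¬A ⊓ ∃r.C)} ∪ {(∃r.¬B ⊓ ¬D)}
   clash {B, ¬B} at an ∃-successor — c ∈ (∀r.B ⊔ D)
2. Hence c : (∀r.B ⊔ D): entailed.

Yes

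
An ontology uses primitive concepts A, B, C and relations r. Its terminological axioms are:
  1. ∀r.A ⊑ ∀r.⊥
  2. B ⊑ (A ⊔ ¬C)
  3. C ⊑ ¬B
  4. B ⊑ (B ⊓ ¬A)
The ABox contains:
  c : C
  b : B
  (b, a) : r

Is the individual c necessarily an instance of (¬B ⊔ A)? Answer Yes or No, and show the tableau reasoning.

Yes

1. c : (¬B ⊔ A)?  L(c) = {C} ∪ {(B ⊓ ¬A)}
   clash {B, ¬B} at c — c ∈ (¬B ⊔ A)
2. Hence c : (¬B ⊔ A): entailed.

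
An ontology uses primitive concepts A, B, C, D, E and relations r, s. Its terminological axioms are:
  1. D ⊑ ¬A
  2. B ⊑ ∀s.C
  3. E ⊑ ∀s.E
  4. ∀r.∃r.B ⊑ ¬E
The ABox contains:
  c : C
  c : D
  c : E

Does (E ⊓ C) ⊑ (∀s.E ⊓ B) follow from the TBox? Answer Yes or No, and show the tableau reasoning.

1. (E ⊓ C) ⊑ (∀s.E ⊓ B)  ⇔  ((E ⊓ C) ⊓ (∃s.¬E ⊔ ¬B)) unsat w.r.t. T
   apply at x₀: E⊑∀s.E
   open: L(x₀) ⊇ {C, E, ¬B, ¬D, ∀s.E, …} (+ ∃-successors)
2. Hence (E ⊓ C) ⊑ (∀s.E ⊓ B): not entailed.

No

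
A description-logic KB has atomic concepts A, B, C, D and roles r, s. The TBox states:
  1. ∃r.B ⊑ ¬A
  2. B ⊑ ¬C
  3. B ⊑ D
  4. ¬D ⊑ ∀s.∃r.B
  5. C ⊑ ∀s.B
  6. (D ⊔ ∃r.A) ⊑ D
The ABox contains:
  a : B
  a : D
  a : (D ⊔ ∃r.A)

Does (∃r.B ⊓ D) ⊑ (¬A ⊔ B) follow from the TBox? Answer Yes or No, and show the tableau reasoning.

Yes

1. (∃r.B ⊓ D) ⊑ (¬A ⊔ B)  ⇔  ((∃r.B ⊓ D) ⊓ (A ⊓ ¬B)) unsat w.r.t. T
   all branches close; clash {A, ¬A} at x₀
2. Hence (∃r.B ⊓ D) ⊑ (¬A ⊔ B): entailed.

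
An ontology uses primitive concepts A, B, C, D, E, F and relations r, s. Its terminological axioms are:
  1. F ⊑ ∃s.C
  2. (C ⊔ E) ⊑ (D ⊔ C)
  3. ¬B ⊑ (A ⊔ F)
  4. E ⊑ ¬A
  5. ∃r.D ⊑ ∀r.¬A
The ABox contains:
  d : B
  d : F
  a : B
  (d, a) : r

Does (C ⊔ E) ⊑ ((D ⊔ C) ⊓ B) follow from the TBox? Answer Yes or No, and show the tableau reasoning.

1. (C ⊔ E) ⊑ ((D ⊔ C) ⊓ B)  ⇔  ((C ⊔ E) ⊓ ((¬D ⊓ ¬C) ⊔ ¬B)) unsat w.r.t. T
   apply at x₀: (C ⊔ E)⊑(D ⊔ C)
   open: L(x₀) ⊇ {A, C, ¬B, ¬E, ¬F, …}
2. Hence (C ⊔ E) ⊑ ((D ⊔ C) ⊓ B): not entailed.

No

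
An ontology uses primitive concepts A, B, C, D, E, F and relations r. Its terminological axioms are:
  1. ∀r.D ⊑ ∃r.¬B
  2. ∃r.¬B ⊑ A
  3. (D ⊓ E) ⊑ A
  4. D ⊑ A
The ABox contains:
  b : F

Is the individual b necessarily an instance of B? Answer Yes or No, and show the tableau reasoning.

No

1. b : B?  L(b) = {F} ∪ {¬B}
   open: L(b) ⊇ {F, ¬B, ¬D, ∀r.B, ∃r.¬D} (+ ∃-successors) — b ∉ B possible
2. Hence b : B: not entailed.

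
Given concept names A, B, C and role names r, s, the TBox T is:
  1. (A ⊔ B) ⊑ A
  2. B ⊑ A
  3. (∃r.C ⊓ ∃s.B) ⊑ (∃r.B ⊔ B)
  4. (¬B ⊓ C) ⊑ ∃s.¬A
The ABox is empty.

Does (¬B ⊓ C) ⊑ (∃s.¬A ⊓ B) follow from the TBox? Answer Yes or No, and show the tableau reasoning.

1. (¬B ⊓ C) ⊑ (∃s.¬A ⊓ B)  ⇔  ((¬B ⊓ C) ⊓ (∀s.A ⊔ ¬B)) unsat w.r.t. T
   apply at x₀: (¬B ⊓ C)⊑∃s.¬A
   open: L(x₀) ⊇ {C, ¬A, ¬B, ∀r.¬C, ∃s.¬A} (+ ∃-successors)
2. Hence (¬B ⊓ C) ⊑ (∃s.¬A ⊓ B): not entailed.

No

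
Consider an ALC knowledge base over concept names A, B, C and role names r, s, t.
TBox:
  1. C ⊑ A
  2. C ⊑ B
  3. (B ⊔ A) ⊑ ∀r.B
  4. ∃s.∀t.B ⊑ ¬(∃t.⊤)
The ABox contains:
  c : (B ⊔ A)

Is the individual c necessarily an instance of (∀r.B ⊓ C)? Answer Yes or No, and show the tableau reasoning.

1. c : (∀r.B ⊓ C)?  L(c) = {(B ⊔ A)} ∪ {(∃r.¬B ⊔ ¬C)}
   apply at c: (B ⊔ A)⊑∀r.B
   open: L(c) ⊇ {B, ¬C, ∀r.B, ∀s.∃t.¬B} — c ∉ (∀r.B ⊓ C) possible
2. Hence c : (∀r.B ⊓ C): not entailed.

No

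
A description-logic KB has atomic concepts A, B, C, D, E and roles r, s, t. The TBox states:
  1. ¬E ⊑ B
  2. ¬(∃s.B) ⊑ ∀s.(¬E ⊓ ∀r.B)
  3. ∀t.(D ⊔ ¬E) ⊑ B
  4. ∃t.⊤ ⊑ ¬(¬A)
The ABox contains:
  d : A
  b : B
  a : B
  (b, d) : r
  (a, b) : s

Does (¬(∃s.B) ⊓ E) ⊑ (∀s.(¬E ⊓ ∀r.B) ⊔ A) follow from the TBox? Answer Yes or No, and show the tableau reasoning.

Yes

1. (¬(∃s.B) ⊓ E) ⊑ (∀s.(¬E ⊓ ∀r.B) ⊔ A)  ⇔  ((∀s.¬B ⊓ E) ⊓ (∃s.(E ⊔ ∃r.¬B) ⊓ ¬A)) unsat w.r.t. T
   all branches close; clash {A, ¬A} at x₀
2. Hence (¬(∃s.B) ⊓ E) ⊑ (∀s.(¬E ⊓ ∀r.B) ⊔ A): entailed.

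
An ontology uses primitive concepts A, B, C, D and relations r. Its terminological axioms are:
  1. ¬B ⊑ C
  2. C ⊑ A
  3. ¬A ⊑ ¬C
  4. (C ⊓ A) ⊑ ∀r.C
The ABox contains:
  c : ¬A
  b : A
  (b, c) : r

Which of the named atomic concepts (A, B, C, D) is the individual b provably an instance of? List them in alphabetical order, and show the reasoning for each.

1. b : A?  L(b) = {A} ∪ {¬A}
   clash {A, ¬A} at b — b ∈ A
2. b : B?  L(b) = {A} ∪ {¬B}
   clash {C, ¬C} at c — b ∈ B
3. b : C?  L(b) = {A} ∪ {¬C}
   open: L(b) ⊇ {A, B, ¬C} — b ∉ C possible
4. b : D?  L(b) = {A} ∪ {¬D}
   open: L(b) ⊇ {A, B, ¬C, ¬D} — b ∉ D possible
5. Entailed for b: {A, B}

{A, B}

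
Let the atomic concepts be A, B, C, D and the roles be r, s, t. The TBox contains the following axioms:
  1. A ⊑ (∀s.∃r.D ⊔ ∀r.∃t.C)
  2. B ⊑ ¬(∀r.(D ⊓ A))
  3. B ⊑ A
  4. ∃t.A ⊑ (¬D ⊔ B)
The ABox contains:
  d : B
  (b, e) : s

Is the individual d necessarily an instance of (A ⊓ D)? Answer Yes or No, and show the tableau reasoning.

No

1. d : (A ⊓ D)?  L(d) = {B} ∪ {(¬A ⊔ ¬D)}
   apply at d: B⊑¬(∀r.(D ⊓ A)); B⊑A
   open: L(d) ⊇ {A, B, ¬D, ∀s.∃r.D, ∀t.¬A, …} (+ ∃-successors) — d ∉ (A ⊓ D) possible
2. Hence d : (A ⊓ D): not entailed.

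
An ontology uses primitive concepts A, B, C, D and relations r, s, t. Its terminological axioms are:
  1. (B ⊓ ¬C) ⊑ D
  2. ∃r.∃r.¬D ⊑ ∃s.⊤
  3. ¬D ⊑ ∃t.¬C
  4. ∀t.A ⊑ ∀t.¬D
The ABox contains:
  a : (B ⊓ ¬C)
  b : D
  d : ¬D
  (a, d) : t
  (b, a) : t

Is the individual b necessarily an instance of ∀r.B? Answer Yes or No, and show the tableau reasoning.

No

1. b : ∀r.B?  L(b) = {D} ∪ {∃r.¬B}
   open: L(b) ⊇ {D, ∀r.∀r.D, ∃r.¬B, ∃t.¬A} (+ ∃-successors) — b ∉ ∀r.B possible
2. Hence b : ∀r.B: not entailed.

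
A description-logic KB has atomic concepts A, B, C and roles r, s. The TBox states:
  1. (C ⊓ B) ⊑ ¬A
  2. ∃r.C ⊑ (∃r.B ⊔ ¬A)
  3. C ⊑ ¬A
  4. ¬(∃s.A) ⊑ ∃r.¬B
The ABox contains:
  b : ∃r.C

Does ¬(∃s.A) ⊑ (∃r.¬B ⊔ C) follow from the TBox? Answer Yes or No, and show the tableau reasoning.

1. ¬(∃s.A) ⊑ (∃r.¬B ⊔ C)  ⇔  (∀s.¬A ⊓ (∀r.B ⊓ ¬C)) unsat w.r.t. T
   all branches close; clash {B, ¬B} at an ∃-successor
2. Hence ¬(∃s.A) ⊑ (∃r.¬B ⊔ C): entailed.

Yes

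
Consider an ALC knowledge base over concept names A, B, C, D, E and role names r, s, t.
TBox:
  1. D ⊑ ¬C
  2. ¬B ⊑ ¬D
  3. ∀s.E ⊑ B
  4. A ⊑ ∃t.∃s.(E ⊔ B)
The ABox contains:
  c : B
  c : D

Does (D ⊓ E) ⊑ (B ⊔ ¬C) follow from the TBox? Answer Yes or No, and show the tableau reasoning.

1. (D ⊓ E) ⊑ (B ⊔ ¬C)  ⇔  ((D ⊓ E) ⊓ (¬B ⊓ C)) unsat w.r.t. T
   all branches close; clash {D, ¬D} at x₀
2. Hence (D ⊓ E) ⊑ (B ⊔ ¬C): entailed.

Yes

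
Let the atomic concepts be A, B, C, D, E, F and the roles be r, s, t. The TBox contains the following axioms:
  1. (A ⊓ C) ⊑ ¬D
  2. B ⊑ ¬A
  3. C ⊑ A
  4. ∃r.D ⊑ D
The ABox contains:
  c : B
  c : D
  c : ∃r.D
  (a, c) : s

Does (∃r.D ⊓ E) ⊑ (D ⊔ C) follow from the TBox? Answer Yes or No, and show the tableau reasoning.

Yes

1. (∃r.D ⊓ E) ⊑ (D ⊔ C)  ⇔  ((∃r.D ⊓ E) ⊓ (¬D ⊓ ¬C)) unsat w.r.t. T
   all branches close; clash {D, ¬D} at x₀
2. Hence (∃r.D ⊓ E) ⊑ (D ⊔ C): entailed.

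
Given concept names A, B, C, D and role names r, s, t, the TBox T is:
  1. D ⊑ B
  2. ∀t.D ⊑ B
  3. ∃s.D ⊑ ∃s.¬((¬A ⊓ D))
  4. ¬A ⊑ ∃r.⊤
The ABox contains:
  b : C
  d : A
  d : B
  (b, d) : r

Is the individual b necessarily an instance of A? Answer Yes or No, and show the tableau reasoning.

1. b : A?  L(b) = {C} ∪ {¬A}
   apply at b: ¬A⊑∃r.⊤
   open: L(b) ⊇ {C, ¬A, ¬D, ∀s.¬D, ∃r.⊤, …} (+ ∃-successors) — b ∉ A possible
2. Hence b : A: not entailed.

No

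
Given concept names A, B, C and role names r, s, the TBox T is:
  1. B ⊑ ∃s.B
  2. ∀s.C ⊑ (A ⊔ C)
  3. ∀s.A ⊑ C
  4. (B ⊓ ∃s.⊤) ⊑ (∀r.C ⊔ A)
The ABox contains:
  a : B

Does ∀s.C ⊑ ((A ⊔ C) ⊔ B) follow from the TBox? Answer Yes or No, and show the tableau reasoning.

Yes

1. ∀s.C ⊑ ((A ⊔ C) ⊔ B)  ⇔  (∀s.C ⊓ ((¬A ⊓ ¬C) ⊓ ¬B)) unsat w.r.t. T
   all branches close; clash {A, ¬A} at x₀
2. Hence ∀s.C ⊑ ((A ⊔ C) ⊔ B): entailed.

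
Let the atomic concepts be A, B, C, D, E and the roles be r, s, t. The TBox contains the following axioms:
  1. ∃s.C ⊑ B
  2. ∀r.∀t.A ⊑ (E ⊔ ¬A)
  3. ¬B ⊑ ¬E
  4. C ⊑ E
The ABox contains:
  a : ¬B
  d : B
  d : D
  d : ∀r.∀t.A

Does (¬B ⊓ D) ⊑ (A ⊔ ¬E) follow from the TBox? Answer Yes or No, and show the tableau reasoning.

1. (¬B ⊓ D) ⊑ (A ⊔ ¬E)  ⇔  ((¬B ⊓ D) ⊓ (¬A ⊓ E)) unsat w.r.t. T
   all branches close; clash {E, ¬E} at x₀
2. Hence (¬B ⊓ D) ⊑ (A ⊔ ¬E): entailed.

Yes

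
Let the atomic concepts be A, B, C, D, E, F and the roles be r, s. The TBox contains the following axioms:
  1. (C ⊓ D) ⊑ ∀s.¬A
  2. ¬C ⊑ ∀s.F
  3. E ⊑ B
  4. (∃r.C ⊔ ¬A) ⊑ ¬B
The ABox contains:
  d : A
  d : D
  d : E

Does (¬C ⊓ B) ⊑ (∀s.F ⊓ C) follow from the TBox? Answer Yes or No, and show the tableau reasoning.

1. (¬C ⊓ B) ⊑ (∀s.F ⊓ C)  ⇔  ((¬C ⊓ B) ⊓ (∃s.¬F ⊔ ¬C)) unsat w.r.t. T
   apply at x₀: ¬C⊑∀s.F
   open: L(x₀) ⊇ {A, B, ¬C, ∀r.¬C, ∀s.F}
2. Hence (¬C ⊓ B) ⊑ (∀s.F ⊓ C): not entailed.

No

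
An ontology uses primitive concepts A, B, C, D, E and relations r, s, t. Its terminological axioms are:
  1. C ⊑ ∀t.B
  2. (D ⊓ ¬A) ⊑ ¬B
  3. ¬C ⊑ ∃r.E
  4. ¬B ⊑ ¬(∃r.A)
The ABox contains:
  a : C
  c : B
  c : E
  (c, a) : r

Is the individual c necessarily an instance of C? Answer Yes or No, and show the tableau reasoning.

No

1. c : C?  L(c) = {B, E} ∪ {¬C}
   apply at c: ¬C⊑∃r.E
   open: L(c) ⊇ {B, E, ¬C, ¬D, ∃r.E} (+ ∃-successors) — c ∉ C possible
2. Hence c : C: not entailed.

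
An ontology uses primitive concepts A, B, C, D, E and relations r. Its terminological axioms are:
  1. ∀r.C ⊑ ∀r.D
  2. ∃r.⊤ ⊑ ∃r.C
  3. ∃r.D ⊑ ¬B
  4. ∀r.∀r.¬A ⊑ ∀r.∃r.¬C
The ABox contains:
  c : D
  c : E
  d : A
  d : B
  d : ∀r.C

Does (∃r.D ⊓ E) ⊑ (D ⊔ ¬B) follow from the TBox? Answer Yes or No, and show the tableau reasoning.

Yes

1. (∃r.D ⊓ E) ⊑ (D ⊔ ¬B)  ⇔  ((∃r.D ⊓ E) ⊓ (¬D ⊓ B)) unsat w.r.t. T
   all branches close; clash {B, ¬B} at x₀
2. Hence (∃r.D ⊓ E) ⊑ (D ⊔ ¬B): entailed.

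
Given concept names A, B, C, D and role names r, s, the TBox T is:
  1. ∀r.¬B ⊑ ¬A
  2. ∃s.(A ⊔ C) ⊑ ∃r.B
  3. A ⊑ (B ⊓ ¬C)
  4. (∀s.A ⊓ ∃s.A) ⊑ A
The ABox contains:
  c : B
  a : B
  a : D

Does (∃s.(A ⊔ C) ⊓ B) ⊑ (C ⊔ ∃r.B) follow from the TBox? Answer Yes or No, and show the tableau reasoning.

Yes

1. (∃s.(A ⊔ C) ⊓ B) ⊑ (C ⊔ ∃r.B)  ⇔  ((∃s.(A ⊔ C) ⊓ B) ⊓ (¬C ⊓ ∀r.¬B)) unsat w.r.t. T
   all branches close; clash {A, ¬A} at x₀
2. Hence (∃s.(A ⊔ C) ⊓ B) ⊑ (C ⊔ ∃r.B): entailed.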